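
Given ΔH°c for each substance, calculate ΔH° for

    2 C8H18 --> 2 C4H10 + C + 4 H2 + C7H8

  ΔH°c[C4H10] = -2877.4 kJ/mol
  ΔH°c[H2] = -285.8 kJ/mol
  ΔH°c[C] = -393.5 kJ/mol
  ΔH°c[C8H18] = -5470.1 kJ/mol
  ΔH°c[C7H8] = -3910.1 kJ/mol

ΔH° = 261.4 kJ/mol

Using ΔH = Σ nΔHc°(reactants) − Σ nΔHc°(products):
= [2·(-5470.1)] − [2·(-2877.4) + 1·(-393.5) + 4·(-285.8) + 1·(-3910.1)]
= 261.4 kJ/mol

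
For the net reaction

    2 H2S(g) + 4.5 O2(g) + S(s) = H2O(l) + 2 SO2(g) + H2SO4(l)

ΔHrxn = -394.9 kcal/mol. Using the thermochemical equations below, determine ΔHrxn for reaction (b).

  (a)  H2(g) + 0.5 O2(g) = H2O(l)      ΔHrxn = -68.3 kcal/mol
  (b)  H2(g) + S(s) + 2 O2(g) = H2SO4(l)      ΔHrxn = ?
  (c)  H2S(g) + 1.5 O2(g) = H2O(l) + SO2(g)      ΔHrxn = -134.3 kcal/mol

(a) reversed: +68.3 kcal/mol
(b) as written: contributes x
(c) × 2: (2)·(-134.3) = -268.6 kcal/mol
-394.9 = (+68.3) + (-268.6) + x
x = (-394.9 − (-200.3)) / (1) = -194.6 kcal/mol

ΔHrxn = -194.6 kcal/mol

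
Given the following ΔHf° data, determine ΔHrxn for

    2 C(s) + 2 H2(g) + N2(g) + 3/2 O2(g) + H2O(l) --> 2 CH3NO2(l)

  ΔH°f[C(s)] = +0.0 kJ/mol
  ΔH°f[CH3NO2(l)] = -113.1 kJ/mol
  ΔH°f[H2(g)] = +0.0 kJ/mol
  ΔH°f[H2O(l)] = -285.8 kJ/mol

ΔHrxn = 59.6 kJ/mol

ΔH°rxn = Σ nΔHf°(products) − Σ nΔHf°(reactants).
Products: 2·(-113.1) = -226.2
Reactants: 2·(+0.0) + 2·(+0.0) + 1·(+0.0) + 3/2·(+0.0) + 1·(-285.8) = -285.8
ΔHrxn = (-226.2) − (-285.8) = 59.6 kJ/mol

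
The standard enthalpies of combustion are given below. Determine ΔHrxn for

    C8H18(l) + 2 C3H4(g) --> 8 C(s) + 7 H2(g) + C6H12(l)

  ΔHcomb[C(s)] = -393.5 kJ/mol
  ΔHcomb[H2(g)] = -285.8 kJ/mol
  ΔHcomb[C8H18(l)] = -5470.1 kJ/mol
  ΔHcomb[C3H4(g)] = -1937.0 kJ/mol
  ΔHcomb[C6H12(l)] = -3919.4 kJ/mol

Using ΔH = Σ nΔHc°(reactants) − Σ nΔHc°(products):
= [1·(-5470.1) + 2·(-1937.0)] − [8·(-393.5) + 7·(-285.8) + 1·(-3919.4)]
= -276.1 kJ/mol

ΔHrxn = -276.1 kJ/mol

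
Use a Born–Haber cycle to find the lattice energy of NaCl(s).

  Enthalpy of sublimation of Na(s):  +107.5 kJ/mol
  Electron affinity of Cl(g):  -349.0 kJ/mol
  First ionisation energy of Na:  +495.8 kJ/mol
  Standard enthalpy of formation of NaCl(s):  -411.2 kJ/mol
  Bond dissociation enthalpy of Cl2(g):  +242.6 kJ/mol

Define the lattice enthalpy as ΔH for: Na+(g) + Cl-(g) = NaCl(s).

ΔHf° = 1·ΔHsub + 1·(ΣIE) + 1/2·D(Cl2) + 1·EA + U
-411.2 = 1·(+107.5) + 1·(+495.8) + 1/2·(+242.6) + 1·(-349.0) + U
U = -411.2 − (+375.6) = -786.8 kJ/mol

U = -786.8 kJ/mol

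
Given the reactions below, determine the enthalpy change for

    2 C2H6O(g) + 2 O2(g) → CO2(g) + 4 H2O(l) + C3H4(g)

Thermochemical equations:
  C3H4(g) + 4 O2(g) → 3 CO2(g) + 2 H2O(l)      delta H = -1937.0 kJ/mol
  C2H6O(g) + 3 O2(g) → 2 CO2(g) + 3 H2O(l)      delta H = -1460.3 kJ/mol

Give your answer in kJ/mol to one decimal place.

delta H = -983.6 kJ/mol

equation 1 reversed (C3H4(g) must end up as a product): +1937.0 kJ/mol
equation 2 × 2 (×2 to match 2 C2H6O(g) in the target): (2)·(-1460.3) = -2920.6 kJ/mol
delta H = (-1)·(-1937.0) + (2)·(-1460.3) = -983.6 kJ/mol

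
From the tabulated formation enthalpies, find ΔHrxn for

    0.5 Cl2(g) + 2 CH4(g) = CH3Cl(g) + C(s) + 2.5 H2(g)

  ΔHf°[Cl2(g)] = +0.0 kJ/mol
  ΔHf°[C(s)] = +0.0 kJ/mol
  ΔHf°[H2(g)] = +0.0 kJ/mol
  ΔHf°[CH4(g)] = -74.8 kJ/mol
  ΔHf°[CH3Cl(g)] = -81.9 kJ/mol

Products: 1·(-81.9) + 1·(+0.0) + 5/2·(+0.0) = -81.9
Reactants: 1/2·(+0.0) + 2·(-74.8) = -149.6
ΔHrxn = (-81.9) − (-149.6) = 67.7 kJ/mol

ΔHrxn = 67.7 kJ/mol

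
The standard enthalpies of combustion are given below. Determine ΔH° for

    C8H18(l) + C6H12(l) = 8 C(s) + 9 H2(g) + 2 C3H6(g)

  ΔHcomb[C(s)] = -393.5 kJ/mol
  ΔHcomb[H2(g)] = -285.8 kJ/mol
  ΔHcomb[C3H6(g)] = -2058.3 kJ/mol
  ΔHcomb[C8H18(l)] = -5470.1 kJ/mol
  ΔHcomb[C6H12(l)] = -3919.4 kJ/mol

ΔH° = 447.3 kJ/mol

Using ΔH = Σ nΔHc°(reactants) − Σ nΔHc°(products):
= [1·(-5470.1) + 1·(-3919.4)] − [8·(-393.5) + 9·(-285.8) + 2·(-2058.3)]
= 447.3 kJ/mol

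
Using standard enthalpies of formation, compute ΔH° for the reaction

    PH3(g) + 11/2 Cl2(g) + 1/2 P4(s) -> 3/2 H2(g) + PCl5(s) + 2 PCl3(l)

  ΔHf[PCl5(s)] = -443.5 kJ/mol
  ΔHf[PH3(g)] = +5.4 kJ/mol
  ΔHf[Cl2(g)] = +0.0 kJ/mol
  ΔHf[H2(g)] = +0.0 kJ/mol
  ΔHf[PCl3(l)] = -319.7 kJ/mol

ΔH° = -1088.3 kJ/mol

Products: 3/2·(+0.0) + 1·(-443.5) + 2·(-319.7) = -1082.9
Reactants: 1·(+5.4) + 11/2·(+0.0) + 1/2·(+0.0) = +5.4
ΔH° = (-1082.9) − (+5.4) = -1088.3 kJ/mol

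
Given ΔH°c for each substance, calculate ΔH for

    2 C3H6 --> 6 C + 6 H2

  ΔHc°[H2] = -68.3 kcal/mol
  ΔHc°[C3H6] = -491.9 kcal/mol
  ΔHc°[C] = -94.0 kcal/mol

ΔH = -10.0 kcal/mol

Using ΔH = Σ nΔHc°(reactants) − Σ nΔHc°(products):
= [2·(-491.9)] − [6·(-94.0) + 6·(-68.3)]
= -10.0 kcal/mol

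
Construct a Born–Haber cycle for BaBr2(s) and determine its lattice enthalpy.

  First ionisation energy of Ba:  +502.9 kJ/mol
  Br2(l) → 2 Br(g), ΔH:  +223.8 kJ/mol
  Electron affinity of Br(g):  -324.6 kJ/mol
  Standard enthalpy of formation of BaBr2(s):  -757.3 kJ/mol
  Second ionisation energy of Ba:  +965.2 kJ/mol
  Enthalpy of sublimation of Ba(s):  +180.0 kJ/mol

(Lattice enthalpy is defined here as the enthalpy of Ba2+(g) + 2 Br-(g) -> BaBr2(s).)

U = -1980.0 kJ/mol

ΔHf° = 1·ΔHsub + 1·(ΣIE) + 1·D(Br2) + 2·EA + U
-757.3 = 1·(+180.0) + 1·(+1468.1) + 1·(+223.8) + 2·(-324.6) + U
U = -757.3 − (+1222.7) = -1980.0 kJ/mol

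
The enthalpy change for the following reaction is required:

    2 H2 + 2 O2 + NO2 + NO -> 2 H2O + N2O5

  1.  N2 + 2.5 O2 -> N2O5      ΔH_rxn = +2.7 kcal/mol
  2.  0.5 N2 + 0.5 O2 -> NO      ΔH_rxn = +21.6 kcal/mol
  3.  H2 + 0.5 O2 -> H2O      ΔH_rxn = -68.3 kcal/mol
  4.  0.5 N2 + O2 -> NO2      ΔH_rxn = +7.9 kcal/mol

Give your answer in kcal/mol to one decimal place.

eq. 1 as written (N2O5 already on the product side): +2.7 kcal/mol
eq. 2 reversed (NO must end up as a reactant): -21.6 kcal/mol
eq. 3 × 2 (×2 to match 2 H2O in the target): (2)·(-68.3) = -136.6 kcal/mol
eq. 4 reversed (NO2 must end up as a reactant): -7.9 kcal/mol
ΔH_rxn = (1)·(+2.7) + (-1)·(+21.6) + (2)·(-68.3) + (-1)·(+7.9) = -163.4 kcal/mol

ΔH_rxn = -163.4 kcal/mol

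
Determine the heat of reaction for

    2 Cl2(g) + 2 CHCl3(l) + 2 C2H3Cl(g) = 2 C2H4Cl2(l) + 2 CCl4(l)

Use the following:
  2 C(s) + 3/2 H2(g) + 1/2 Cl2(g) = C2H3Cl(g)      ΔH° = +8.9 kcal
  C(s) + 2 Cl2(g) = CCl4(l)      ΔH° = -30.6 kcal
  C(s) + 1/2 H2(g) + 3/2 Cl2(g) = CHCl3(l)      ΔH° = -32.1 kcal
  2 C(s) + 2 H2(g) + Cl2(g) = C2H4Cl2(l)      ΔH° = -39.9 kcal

ΔH° = -94.6 kcal

equation 1 reversed and × 2 (reverse to put C2H3Cl(g) on the reactant side; scale by 2 for the 2 C2H3Cl(g)): (-2)·(+8.9) = -17.8 kcal
equation 2 × 2 (×2 to match 2 CCl4(l) in the target): (2)·(-30.6) = -61.2 kcal
equation 3 reversed and × 2 (reverse to put CHCl3(l) on the reactant side; ×2 to match 2 CHCl3(l) in the target): (-2)·(-32.1) = +64.2 kcal
equation 4 × 2 (scale by 2 for the 2 C2H4Cl2(l)): (2)·(-39.9) = -79.8 kcal
ΔH° = (-2)·(+8.9) + (2)·(-30.6) + (-2)·(-32.1) + (2)·(-39.9) = -94.6 kcal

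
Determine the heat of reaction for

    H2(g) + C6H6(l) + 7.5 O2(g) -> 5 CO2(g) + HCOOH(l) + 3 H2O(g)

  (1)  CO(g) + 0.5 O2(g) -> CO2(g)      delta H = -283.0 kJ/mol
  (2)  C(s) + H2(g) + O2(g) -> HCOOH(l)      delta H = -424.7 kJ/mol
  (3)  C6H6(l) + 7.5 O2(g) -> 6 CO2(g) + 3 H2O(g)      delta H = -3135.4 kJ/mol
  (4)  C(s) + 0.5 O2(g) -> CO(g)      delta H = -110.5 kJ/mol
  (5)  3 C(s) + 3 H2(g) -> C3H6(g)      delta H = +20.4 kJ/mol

delta H = -3166.6 kJ/mol

(1) reversed: +283.0 kJ/mol
(2) as written (HCOOH(l) already on the product side): -424.7 kJ/mol
(3) as written (C6H6(l) already on the reactant side): -3135.4 kJ/mol
(4) reversed: +110.5 kJ/mol
(5): not needed (C3H6(g) appears nowhere else).
delta H = (-1)·(-283.0) + (1)·(-424.7) + (1)·(-3135.4) + (-1)·(-110.5) = -3166.6 kJ/mol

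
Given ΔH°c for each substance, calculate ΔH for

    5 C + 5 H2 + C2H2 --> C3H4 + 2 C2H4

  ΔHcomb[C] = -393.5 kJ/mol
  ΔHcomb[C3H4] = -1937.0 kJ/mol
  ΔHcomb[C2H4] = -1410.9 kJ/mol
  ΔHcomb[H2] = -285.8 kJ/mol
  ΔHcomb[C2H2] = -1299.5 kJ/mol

With combustion enthalpies, reactants minus products:
= [5·(-393.5) + 5·(-285.8) + 1·(-1299.5)] − [1·(-1937.0) + 2·(-1410.9)]
= 62.8 kJ/mol

ΔH = 62.8 kJ/mol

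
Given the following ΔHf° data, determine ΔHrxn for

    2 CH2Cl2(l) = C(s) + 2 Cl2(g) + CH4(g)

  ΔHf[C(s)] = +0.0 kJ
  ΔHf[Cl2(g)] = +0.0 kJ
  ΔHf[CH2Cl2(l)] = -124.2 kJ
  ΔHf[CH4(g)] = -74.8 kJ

ΔH°rxn = Σ nΔHf°(products) − Σ nΔHf°(reactants).
Products: 1·(+0.0) + 2·(+0.0) + 1·(-74.8) = -74.8
Reactants: 2·(-124.2) = -248.4
ΔHrxn = (-74.8) − (-248.4) = 173.6 kJ

ΔHrxn = 173.6 kJ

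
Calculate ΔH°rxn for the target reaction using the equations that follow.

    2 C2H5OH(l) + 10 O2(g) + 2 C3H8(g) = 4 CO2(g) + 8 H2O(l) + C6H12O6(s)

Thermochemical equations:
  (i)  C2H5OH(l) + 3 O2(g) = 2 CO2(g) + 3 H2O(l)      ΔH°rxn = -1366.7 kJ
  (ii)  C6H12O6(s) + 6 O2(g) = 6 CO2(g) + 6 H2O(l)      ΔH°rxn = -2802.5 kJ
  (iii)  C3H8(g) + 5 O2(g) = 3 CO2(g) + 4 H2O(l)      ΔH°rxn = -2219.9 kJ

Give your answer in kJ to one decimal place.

ΔH°rxn = -4370.7 kJ

(i) × 2: (2)·(-1366.7) = -2733.4 kJ
(ii) reversed: +2802.5 kJ
(iii) × 2: (2)·(-2219.9) = -4439.8 kJ
Combining the equations, ΔH°rxn = (2)·(-1366.7) + (-1)·(-2802.5) + (2)·(-2219.9) = -4370.7 kJ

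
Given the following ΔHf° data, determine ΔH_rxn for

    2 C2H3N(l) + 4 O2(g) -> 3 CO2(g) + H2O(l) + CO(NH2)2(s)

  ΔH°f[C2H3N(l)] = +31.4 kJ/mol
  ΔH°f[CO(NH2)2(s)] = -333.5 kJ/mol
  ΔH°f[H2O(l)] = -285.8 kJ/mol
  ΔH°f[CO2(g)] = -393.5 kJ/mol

ΔH_rxn = -1862.6 kJ/mol

Products: 3·(-393.5) + 1·(-285.8) + 1·(-333.5) = -1799.8
Reactants: 2·(+31.4) + 4·(+0.0) = +62.8
ΔH_rxn = (-1799.8) − (+62.8) = -1862.6 kJ/mol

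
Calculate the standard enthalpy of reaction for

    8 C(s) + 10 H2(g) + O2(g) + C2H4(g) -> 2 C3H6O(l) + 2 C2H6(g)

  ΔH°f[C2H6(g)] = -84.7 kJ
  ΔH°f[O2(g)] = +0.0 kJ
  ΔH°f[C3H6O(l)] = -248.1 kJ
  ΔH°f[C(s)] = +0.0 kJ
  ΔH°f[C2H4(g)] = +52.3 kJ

Products: 2·(-248.1) + 2·(-84.7) = -665.6
Reactants: 8·(+0.0) + 10·(+0.0) + 1·(+0.0) + 1·(+52.3) = +52.3
ΔH° = (-665.6) − (+52.3) = -717.9 kJ

ΔH° = -717.9 kJ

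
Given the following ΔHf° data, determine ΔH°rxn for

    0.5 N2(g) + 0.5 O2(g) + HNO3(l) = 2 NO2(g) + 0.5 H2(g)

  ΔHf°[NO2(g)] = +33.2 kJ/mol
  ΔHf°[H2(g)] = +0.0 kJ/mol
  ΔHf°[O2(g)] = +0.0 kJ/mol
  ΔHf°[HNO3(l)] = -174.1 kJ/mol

ΔH°rxn = Σ nΔHf°(products) − Σ nΔHf°(reactants).
Products: 2·(+33.2) + 1/2·(+0.0) = +66.4
Reactants: 1/2·(+0.0) + 1/2·(+0.0) + 1·(-174.1) = -174.1
ΔH°rxn = (+66.4) − (-174.1) = 240.5 kJ/mol

ΔH°rxn = 240.5 kJ/mol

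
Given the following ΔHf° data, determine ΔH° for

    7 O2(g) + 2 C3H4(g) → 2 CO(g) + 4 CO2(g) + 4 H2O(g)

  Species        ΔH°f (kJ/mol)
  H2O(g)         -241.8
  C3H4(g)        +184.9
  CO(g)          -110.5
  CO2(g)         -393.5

ΔH° = -3132.0 kJ/mol

ΔH°rxn = Σ nΔHf°(products) − Σ nΔHf°(reactants).
Products: 2·(-110.5) + 4·(-393.5) + 4·(-241.8) = -2762.2
Reactants: 7·(+0.0) + 2·(+184.9) = +369.8
ΔH° = (-2762.2) − (+369.8) = -3132.0 kJ/mol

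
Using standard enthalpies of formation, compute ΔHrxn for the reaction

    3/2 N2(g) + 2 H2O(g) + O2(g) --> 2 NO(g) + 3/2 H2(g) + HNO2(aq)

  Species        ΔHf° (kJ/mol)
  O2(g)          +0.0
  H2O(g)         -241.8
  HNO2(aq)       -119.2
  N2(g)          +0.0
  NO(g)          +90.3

Products: 2·(+90.3) + 3/2·(+0.0) + 1·(-119.2) = +61.4
Reactants: 3/2·(+0.0) + 2·(-241.8) + 1·(+0.0) = -483.6
ΔHrxn = (+61.4) − (-483.6) = 545.0 kJ/mol

ΔHrxn = 545.0 kJ/mol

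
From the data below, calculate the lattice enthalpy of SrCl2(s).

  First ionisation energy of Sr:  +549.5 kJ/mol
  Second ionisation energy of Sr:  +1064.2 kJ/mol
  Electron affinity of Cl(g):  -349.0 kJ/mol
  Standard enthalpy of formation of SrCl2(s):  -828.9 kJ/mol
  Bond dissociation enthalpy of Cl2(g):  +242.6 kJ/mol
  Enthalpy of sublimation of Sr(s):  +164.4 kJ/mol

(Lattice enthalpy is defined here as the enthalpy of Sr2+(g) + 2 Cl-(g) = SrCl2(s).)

U = -2151.6 kJ/mol

ΔHf° = 1·ΔHsub + 1·(ΣIE) + 1·D(Cl2) + 2·EA + U
-828.9 = 1·(+164.4) + 1·(+1613.7) + 1·(+242.6) + 2·(-349.0) + U
U = -828.9 − (+1322.7) = -2151.6 kJ/mol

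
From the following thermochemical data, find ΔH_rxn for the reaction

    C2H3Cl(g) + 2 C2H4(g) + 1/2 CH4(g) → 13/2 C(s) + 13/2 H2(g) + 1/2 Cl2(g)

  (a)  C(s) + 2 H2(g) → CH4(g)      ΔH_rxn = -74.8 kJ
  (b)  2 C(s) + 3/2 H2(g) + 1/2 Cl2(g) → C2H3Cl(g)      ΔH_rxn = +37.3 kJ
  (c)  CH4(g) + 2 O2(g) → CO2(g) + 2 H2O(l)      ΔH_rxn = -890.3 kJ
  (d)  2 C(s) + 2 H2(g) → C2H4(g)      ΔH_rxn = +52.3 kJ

(a) reversed and × 1/2: (-1/2)·(-74.8) = +37.4 kJ
(b) reversed (C2H3Cl(g) must end up as a reactant): -37.3 kJ
(c): not needed (CO2(g) appears nowhere else).
(d) reversed and × 2 (reverse to put C2H4(g) on the reactant side; ×2 to match 2 C2H4(g) in the target): (-2)·(+52.3) = -104.6 kJ
By Hess's law, ΔH_rxn = (+37.4) + (-37.3) + (-104.6) = -104.5 kJ

ΔH_rxn = -104.5 kJ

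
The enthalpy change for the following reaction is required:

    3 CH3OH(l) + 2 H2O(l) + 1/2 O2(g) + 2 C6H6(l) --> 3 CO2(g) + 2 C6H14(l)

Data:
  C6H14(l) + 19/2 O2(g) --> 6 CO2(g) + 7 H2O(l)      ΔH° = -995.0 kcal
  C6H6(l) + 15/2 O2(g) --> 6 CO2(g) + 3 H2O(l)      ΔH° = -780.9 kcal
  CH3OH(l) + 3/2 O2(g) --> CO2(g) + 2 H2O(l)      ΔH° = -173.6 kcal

equation 1 reversed and × 2 (reverse to put C6H14(l) on the product side; scale by 2 for the 2 C6H14(l)): (-2)·(-995.0) = +1990.0 kcal
equation 2 × 2 (scale by 2 for the 2 C6H6(l)): (2)·(-780.9) = -1561.8 kcal
equation 3 × 3 (scale by 3 for the 3 CH3OH(l)): (3)·(-173.6) = -520.8 kcal
Combining the equations, ΔH° = (+1990.0) + (-1561.8) + (-520.8) = -92.6 kcal

ΔH° = -92.6 kcal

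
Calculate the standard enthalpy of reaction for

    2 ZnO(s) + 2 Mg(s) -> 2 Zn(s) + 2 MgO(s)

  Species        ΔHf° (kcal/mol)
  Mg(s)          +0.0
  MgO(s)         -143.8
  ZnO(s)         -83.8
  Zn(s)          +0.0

ΔH° = -120.0 kcal/mol

ΔH°rxn = Σ nΔHf°(products) − Σ nΔHf°(reactants).
Products: 2·(+0.0) + 2·(-143.8) = -287.6
Reactants: 2·(-83.8) + 2·(+0.0) = -167.6
ΔH° = (-287.6) − (-167.6) = -120.0 kcal/mol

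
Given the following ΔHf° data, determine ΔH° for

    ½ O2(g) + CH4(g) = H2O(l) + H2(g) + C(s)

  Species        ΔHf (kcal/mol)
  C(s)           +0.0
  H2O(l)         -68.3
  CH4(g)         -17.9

ΔH°rxn = Σ nΔHf°(products) − Σ nΔHf°(reactants).
Products: 1·(-68.3) + 1·(+0.0) + 1·(+0.0) = -68.3
Reactants: 1/2·(+0.0) + 1·(-17.9) = -17.9
ΔH° = (-68.3) − (-17.9) = -50.4 kcal/mol

ΔH° = -50.4 kcal/mol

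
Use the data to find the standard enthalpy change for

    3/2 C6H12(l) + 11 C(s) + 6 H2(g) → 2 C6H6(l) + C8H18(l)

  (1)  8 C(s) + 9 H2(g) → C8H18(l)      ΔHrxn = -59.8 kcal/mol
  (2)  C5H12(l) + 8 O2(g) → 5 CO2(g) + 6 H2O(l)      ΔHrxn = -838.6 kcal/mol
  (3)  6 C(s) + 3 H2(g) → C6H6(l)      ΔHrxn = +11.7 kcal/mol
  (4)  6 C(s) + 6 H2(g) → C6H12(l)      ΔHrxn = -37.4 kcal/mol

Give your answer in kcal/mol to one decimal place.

ΔHrxn = 19.7 kcal/mol

(1) as written: -59.8 kcal/mol
(2): not needed.
(3) × 2: (2)·(+11.7) = +23.4 kcal/mol
(4) reversed and × 3/2: (-3/2)·(-37.4) = +56.1 kcal/mol
Combining the equations, ΔHrxn = (1)·(-59.8) + (2)·(+11.7) + (-3/2)·(-37.4) = 19.7 kcal/mol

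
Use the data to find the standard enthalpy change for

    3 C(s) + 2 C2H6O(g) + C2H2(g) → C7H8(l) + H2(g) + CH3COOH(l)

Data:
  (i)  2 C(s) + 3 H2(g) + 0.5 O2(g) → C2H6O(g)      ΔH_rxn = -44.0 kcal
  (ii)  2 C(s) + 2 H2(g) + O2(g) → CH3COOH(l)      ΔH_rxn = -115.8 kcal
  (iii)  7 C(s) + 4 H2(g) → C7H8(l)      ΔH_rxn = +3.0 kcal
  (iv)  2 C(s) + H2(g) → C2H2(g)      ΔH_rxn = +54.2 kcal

ΔH_rxn = -79.0 kcal

(i) reversed and × 2: (-2)·(-44.0) = +88.0 kcal
(ii) as written: -115.8 kcal
(iii) as written: +3.0 kcal
(iv) reversed: -54.2 kcal
Combining the equations, ΔH_rxn = (+88.0) + (-115.8) + (+3.0) + (-54.2) = -79.0 kcal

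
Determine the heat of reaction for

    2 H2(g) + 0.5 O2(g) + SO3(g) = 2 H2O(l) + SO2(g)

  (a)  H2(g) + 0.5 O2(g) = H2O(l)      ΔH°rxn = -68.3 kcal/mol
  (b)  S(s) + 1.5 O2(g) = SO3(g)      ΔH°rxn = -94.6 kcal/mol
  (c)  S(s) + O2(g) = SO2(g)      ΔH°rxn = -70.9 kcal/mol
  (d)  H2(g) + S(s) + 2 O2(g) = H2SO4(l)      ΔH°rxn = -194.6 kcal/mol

ΔH°rxn = -112.9 kcal/mol

(a) × 2: (2)·(-68.3) = -136.6 kcal/mol
(b) reversed: +94.6 kcal/mol
(c) as written: -70.9 kcal/mol
(d): not needed.
By Hess's law, ΔH°rxn = (-136.6) + (+94.6) + (-70.9) = -112.9 kcal/mol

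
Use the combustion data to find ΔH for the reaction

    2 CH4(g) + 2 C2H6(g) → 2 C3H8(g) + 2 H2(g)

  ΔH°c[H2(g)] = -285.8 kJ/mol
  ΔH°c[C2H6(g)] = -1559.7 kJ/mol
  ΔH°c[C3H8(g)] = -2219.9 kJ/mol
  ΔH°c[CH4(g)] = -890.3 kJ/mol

Using ΔH = Σ nΔHc°(reactants) − Σ nΔHc°(products):
= [2·(-890.3) + 2·(-1559.7)] − [2·(-2219.9) + 2·(-285.8)]
= 111.4 kJ/mol

ΔH = 111.4 kJ/mol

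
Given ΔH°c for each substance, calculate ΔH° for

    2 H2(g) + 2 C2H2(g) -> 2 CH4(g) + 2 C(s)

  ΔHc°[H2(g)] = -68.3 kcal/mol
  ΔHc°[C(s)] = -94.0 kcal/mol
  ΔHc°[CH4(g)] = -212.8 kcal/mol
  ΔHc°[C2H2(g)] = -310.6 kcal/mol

ΔH° = -144.2 kcal/mol

With combustion enthalpies, reactants minus products:
= [2·(-68.3) + 2·(-310.6)] − [2·(-212.8) + 2·(-94.0)]
= -144.2 kcal/mol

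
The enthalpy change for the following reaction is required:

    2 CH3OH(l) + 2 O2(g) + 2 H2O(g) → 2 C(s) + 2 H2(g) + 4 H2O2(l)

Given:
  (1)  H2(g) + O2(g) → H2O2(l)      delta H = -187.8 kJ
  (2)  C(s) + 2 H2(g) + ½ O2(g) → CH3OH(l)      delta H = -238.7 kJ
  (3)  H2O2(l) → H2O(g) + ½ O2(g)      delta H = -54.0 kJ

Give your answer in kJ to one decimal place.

delta H = 209.8 kJ

(1) × 2: (2)·(-187.8) = -375.6 kJ
(2) reversed and × 2: (-2)·(-238.7) = +477.4 kJ
(3) reversed and × 2: (-2)·(-54.0) = +108.0 kJ
By Hess's law, delta H = (-375.6) + (+477.4) + (+108.0) = 209.8 kJ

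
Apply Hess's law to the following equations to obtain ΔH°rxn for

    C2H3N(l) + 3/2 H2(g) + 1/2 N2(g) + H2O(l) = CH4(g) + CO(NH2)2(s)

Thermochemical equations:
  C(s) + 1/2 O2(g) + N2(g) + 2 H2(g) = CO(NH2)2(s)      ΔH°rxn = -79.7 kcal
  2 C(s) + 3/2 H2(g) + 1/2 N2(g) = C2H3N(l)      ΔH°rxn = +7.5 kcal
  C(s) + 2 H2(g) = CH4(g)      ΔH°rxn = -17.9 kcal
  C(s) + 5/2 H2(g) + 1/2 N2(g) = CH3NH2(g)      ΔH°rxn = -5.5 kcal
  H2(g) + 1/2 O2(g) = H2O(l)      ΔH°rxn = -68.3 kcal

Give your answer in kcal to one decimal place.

ΔH°rxn = -36.8 kcal

equation 1 as written: -79.7 kcal
equation 2 reversed: -7.5 kcal
equation 3 as written: -17.9 kcal
equation 4: not needed.
equation 5 reversed: +68.3 kcal
By Hess's law, ΔH°rxn = (-79.7) + (-7.5) + (-17.9) + (+68.3) = -36.8 kcal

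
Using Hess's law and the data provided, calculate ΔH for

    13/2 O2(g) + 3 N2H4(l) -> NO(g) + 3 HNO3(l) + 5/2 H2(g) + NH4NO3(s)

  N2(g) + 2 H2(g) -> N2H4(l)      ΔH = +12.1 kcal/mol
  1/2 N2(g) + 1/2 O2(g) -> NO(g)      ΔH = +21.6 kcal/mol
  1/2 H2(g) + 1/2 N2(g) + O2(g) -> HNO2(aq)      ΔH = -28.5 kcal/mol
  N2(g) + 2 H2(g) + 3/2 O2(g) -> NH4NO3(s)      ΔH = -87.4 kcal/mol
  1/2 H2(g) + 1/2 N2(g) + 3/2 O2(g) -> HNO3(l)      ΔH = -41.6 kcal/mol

equation 1 reversed and × 3: (-3)·(+12.1) = -36.3 kcal/mol
equation 2 as written: +21.6 kcal/mol
equation 3: not needed.
equation 4 as written: -87.4 kcal/mol
equation 5 × 3: (3)·(-41.6) = -124.8 kcal/mol
Combining the equations, ΔH = (-3)·(+12.1) + (1)·(+21.6) + (1)·(-87.4) + (3)·(-41.6) = -226.9 kcal/mol

ΔH = -226.9 kcal/mol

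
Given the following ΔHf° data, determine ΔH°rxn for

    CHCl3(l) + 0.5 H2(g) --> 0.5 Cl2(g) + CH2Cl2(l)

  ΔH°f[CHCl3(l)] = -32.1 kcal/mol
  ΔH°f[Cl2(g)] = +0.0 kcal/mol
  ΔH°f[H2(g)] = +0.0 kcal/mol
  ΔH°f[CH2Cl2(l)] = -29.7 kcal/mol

Products: 1/2·(+0.0) + 1·(-29.7) = -29.7
Reactants: 1·(-32.1) + 1/2·(+0.0) = -32.1
ΔH°rxn = (-29.7) − (-32.1) = 2.4 kcal/mol

ΔH°rxn = 2.4 kcal/mol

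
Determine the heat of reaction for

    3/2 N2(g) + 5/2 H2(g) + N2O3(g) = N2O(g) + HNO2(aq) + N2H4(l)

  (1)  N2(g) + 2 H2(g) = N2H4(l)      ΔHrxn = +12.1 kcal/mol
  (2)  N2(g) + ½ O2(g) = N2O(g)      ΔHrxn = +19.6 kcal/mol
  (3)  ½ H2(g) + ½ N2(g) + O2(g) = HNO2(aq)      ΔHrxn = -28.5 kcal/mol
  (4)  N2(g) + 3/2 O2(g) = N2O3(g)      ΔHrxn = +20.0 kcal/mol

ΔHrxn = -16.8 kcal/mol

(1) as written (N2H4(l) already on the product side): +12.1 kcal/mol
(2) as written (N2O(g) already on the product side): +19.6 kcal/mol
(3) as written (HNO2(aq) already on the product side): -28.5 kcal/mol
(4) reversed (reverse to put N2O3(g) on the reactant side): -20.0 kcal/mol
Summing the manipulated equations, ΔHrxn = (+12.1) + (+19.6) + (-28.5) + (-20.0) = -16.8 kcal/mol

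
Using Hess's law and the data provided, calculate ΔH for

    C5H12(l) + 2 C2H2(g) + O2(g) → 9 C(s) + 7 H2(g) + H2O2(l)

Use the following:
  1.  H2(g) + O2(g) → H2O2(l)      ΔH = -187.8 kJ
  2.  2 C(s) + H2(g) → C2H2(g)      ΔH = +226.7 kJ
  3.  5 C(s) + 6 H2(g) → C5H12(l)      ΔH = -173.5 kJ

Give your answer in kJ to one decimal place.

eq. 1 as written (H2O2(l) already on the product side): -187.8 kJ
eq. 2 reversed and × 2 (C2H2(g) must end up as a reactant; scale by 2 for the 2 C2H2(g)): (-2)·(+226.7) = -453.4 kJ
eq. 3 reversed (reverse to put C5H12(l) on the reactant side): +173.5 kJ
ΔH = (-187.8) + (-453.4) + (+173.5) = -467.7 kJ

ΔH = -467.7 kJ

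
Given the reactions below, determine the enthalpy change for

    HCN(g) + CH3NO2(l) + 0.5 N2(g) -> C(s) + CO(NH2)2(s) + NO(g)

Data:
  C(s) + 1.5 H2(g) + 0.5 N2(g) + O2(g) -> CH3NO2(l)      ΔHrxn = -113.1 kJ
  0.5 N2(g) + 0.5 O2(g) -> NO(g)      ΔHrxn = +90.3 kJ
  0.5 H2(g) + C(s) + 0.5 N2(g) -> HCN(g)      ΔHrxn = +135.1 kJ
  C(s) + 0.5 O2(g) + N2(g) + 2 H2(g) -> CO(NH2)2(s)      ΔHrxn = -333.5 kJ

equation 1 reversed (reverse to put CH3NO2(l) on the reactant side): +113.1 kJ
equation 2 as written (NO(g) already on the product side): +90.3 kJ
equation 3 reversed (HCN(g) must end up as a reactant): -135.1 kJ
equation 4 as written (CO(NH2)2(s) already on the product side): -333.5 kJ
ΔHrxn = (+113.1) + (+90.3) + (-135.1) + (-333.5) = -265.2 kJ

ΔHrxn = -265.2 kJ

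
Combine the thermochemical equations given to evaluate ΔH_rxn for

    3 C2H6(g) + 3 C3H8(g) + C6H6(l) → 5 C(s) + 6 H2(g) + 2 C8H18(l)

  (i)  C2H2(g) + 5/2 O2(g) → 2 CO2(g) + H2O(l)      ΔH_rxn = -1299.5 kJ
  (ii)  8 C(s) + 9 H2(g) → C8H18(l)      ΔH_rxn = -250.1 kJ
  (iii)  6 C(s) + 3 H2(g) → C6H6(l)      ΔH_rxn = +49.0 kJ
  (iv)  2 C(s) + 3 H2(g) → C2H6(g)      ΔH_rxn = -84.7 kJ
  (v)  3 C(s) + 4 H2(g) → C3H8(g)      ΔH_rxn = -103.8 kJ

(i): not needed (H2O(l) appears nowhere else).
(ii) × 2 (×2 to match 2 C8H18(l) in the target): (2)·(-250.1) = -500.2 kJ
(iii) reversed (C6H6(l) must end up as a reactant): -49.0 kJ
(iv) reversed and × 3 (C2H6(g) must end up as a reactant; ×3 to match 3 C2H6(g) in the target): (-3)·(-84.7) = +254.1 kJ
(v) reversed and × 3 (C3H8(g) must end up as a reactant; scale by 3 for the 3 C3H8(g)): (-3)·(-103.8) = +311.4 kJ
ΔH_rxn = (-500.2) + (-49.0) + (+254.1) + (+311.4) = 16.3 kJ

ΔH_rxn = 16.3 kJ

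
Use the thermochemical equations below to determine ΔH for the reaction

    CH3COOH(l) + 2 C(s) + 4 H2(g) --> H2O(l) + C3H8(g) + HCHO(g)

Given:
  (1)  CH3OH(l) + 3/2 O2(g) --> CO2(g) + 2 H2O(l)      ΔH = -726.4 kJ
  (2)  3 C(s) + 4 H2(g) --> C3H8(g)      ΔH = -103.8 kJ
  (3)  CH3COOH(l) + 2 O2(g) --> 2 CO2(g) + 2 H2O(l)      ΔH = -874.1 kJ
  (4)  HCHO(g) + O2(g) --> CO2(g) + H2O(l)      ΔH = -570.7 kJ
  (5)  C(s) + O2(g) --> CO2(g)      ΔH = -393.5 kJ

ΔH = -13.7 kJ

(1): not needed (CH3OH(l) appears nowhere else).
(2) as written (C3H8(g) already on the product side): -103.8 kJ
(3) as written (CH3COOH(l) already on the reactant side): -874.1 kJ
(4) reversed (HCHO(g) must end up as a product): +570.7 kJ
(5) reversed: +393.5 kJ
By Hess's law, ΔH = (1)·(-103.8) + (1)·(-874.1) + (-1)·(-570.7) + (-1)·(-393.5) = -13.7 kJ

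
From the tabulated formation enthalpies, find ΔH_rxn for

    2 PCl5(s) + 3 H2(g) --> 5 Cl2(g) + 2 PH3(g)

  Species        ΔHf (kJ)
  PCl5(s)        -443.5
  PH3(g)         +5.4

Products: 5·(+0.0) + 2·(+5.4) = +10.8
Reactants: 2·(-443.5) + 3·(+0.0) = -887.0
ΔH_rxn = (+10.8) − (-887.0) = 897.8 kJ

ΔH_rxn = 897.8 kJ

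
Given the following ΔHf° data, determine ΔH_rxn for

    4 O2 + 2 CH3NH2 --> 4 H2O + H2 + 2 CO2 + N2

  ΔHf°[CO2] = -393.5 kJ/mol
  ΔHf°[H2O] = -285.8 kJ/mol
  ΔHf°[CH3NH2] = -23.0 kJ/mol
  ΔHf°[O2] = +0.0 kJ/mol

ΔH°rxn = Σ nΔHf°(products) − Σ nΔHf°(reactants).
Products: 4·(-285.8) + 1·(+0.0) + 2·(-393.5) + 1·(+0.0) = -1930.2
Reactants: 4·(+0.0) + 2·(-23.0) = -46.0
ΔH_rxn = (-1930.2) − (-46.0) = -1884.2 kJ/mol

ΔH_rxn = -1884.2 kJ/mol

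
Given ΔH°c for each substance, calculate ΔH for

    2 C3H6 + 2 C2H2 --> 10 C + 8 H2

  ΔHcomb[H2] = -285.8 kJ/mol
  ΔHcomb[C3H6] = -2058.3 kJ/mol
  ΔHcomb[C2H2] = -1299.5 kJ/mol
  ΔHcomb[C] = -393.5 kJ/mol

ΔH = -494.2 kJ/mol

With combustion enthalpies, reactants minus products:
= [2·(-2058.3) + 2·(-1299.5)] − [10·(-393.5) + 8·(-285.8)]
= -494.2 kJ/mol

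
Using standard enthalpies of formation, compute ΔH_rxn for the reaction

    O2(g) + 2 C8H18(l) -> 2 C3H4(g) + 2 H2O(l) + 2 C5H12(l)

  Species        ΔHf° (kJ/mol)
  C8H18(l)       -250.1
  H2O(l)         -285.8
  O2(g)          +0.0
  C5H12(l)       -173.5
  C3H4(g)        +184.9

Products: 2·(+184.9) + 2·(-285.8) + 2·(-173.5) = -548.8
Reactants: 1·(+0.0) + 2·(-250.1) = -500.2
ΔH_rxn = (-548.8) − (-500.2) = -48.6 kJ/mol

ΔH_rxn = -48.6 kJ/mol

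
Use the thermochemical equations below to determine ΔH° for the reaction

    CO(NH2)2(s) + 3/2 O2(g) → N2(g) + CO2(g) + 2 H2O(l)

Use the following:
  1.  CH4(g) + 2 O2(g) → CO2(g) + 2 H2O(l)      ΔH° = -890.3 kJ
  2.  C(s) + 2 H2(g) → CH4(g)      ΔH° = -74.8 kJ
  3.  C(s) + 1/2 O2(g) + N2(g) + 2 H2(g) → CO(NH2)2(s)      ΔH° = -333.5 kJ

eq. 1 as written (CO2(g) already on the product side): -890.3 kJ
eq. 2 as written: -74.8 kJ
eq. 3 reversed (reverse to put CO(NH2)2(s) on the reactant side): +333.5 kJ
ΔH° = (-890.3) + (-74.8) + (+333.5) = -631.6 kJ

ΔH° = -631.6 kJ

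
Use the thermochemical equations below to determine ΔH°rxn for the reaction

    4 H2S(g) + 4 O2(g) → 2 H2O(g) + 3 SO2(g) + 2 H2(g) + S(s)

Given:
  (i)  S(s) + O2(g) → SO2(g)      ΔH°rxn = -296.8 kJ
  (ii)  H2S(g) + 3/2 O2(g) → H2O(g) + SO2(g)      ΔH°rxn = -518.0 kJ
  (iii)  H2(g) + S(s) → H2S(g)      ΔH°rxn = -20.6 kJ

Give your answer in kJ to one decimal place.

(i) as written: -296.8 kJ
(ii) × 2: (2)·(-518.0) = -1036.0 kJ
(iii) reversed and × 2: (-2)·(-20.6) = +41.2 kJ
Summing the manipulated equations, ΔH°rxn = (-296.8) + (-1036.0) + (+41.2) = -1291.6 kJ

ΔH°rxn = -1291.6 kJ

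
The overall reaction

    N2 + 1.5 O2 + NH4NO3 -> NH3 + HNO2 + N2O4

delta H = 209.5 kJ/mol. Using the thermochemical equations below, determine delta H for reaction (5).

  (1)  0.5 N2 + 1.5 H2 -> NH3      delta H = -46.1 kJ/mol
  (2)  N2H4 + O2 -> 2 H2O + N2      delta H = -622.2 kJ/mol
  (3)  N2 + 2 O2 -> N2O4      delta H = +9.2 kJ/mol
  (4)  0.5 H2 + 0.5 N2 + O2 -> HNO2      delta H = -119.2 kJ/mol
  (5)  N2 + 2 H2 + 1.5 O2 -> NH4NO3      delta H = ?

(1) as written (NH3 already on the product side): -46.1 kJ/mol
(2): not needed (H2O appears nowhere else).
(3) as written (N2O4 already on the product side): +9.2 kJ/mol
(4) as written (HNO2 already on the product side): -119.2 kJ/mol
(5) reversed (NH4NO3 must end up as a reactant): contributes −x
+209.5 = (-46.1) + (+9.2) + (-119.2) − x
x = (+209.5 − (-156.1)) / (-1) = -365.6 kJ/mol

delta H = -365.6 kJ/mol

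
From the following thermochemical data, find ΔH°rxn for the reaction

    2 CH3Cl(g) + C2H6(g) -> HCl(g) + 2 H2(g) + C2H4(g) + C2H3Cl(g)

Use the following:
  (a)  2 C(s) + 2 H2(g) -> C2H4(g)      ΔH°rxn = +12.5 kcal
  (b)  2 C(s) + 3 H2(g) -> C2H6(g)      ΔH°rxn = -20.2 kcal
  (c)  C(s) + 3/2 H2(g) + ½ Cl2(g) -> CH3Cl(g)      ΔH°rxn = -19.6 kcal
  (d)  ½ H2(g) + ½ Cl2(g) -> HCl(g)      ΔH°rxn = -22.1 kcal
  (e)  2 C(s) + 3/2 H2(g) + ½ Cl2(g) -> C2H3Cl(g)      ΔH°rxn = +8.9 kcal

(a) as written: +12.5 kcal
(b) reversed: +20.2 kcal
(c) reversed and × 2: (-2)·(-19.6) = +39.2 kcal
(d) as written: -22.1 kcal
(e) as written: +8.9 kcal
Summing the manipulated equations, ΔH°rxn = (1)·(+12.5) + (-1)·(-20.2) + (-2)·(-19.6) + (1)·(-22.1) + (1)·(+8.9) = 58.7 kcal

ΔH°rxn = 58.7 kcal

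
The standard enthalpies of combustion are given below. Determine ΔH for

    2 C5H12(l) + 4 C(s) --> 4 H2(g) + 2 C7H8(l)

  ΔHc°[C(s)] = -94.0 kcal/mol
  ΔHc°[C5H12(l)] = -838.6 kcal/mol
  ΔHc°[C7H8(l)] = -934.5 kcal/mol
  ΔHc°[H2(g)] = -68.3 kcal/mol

ΔH = 89.0 kcal/mol

With combustion enthalpies, reactants minus products:
= [2·(-838.6) + 4·(-94.0)] − [4·(-68.3) + 2·(-934.5)]
= 89.0 kcal/mol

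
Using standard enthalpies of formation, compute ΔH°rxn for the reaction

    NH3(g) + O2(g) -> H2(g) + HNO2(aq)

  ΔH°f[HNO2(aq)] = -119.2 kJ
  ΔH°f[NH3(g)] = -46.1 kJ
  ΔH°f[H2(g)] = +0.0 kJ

ΔH°rxn = -73.1 kJ

Products: 1·(+0.0) + 1·(-119.2) = -119.2
Reactants: 1·(-46.1) + 1·(+0.0) = -46.1
ΔH°rxn = (-119.2) − (-46.1) = -73.1 kJ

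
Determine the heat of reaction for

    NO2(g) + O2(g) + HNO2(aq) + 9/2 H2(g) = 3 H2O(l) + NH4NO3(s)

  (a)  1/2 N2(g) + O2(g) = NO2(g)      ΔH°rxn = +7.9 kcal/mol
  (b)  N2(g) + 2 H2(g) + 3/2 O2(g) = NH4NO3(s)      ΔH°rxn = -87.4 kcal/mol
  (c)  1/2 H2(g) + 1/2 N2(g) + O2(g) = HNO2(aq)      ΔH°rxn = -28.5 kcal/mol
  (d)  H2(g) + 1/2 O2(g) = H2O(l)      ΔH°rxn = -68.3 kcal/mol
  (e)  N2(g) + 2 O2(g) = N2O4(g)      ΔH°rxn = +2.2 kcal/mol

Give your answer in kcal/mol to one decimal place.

ΔH°rxn = -271.7 kcal/mol

(a) reversed (reverse to put NO2(g) on the reactant side): -7.9 kcal/mol
(b) as written (NH4NO3(s) already on the product side): -87.4 kcal/mol
(c) reversed (HNO2(aq) must end up as a reactant): +28.5 kcal/mol
(d) × 3 (scale by 3 for the 3 H2O(l)): (3)·(-68.3) = -204.9 kcal/mol
(e): not needed (N2O4(g) appears nowhere else).
By Hess's law, ΔH°rxn = (-1)·(+7.9) + (1)·(-87.4) + (-1)·(-28.5) + (3)·(-68.3) = -271.7 kcal/mol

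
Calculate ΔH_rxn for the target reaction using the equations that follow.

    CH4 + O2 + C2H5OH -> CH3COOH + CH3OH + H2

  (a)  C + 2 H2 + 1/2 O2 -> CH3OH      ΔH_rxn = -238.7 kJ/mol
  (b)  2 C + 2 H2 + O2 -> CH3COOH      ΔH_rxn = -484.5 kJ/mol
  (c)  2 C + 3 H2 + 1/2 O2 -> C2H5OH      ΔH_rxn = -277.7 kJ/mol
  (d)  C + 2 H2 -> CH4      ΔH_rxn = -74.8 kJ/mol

ΔH_rxn = -370.7 kJ/mol

(a) as written (CH3OH already on the product side): -238.7 kJ/mol
(b) as written (CH3COOH already on the product side): -484.5 kJ/mol
(c) reversed (reverse to put C2H5OH on the reactant side): +277.7 kJ/mol
(d) reversed (CH4 must end up as a reactant): +74.8 kJ/mol
ΔH_rxn = (-238.7) + (-484.5) + (+277.7) + (+74.8) = -370.7 kJ/mol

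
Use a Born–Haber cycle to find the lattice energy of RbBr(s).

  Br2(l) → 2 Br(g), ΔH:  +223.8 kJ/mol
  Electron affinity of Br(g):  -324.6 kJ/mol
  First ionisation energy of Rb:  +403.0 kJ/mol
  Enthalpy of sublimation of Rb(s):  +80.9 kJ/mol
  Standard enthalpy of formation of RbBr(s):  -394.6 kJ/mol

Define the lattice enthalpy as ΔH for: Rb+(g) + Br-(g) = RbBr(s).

ΔHf° = 1·ΔHsub + 1·(ΣIE) + 1/2·D(Br2) + 1·EA + U
-394.6 = 1·(+80.9) + 1·(+403.0) + 1/2·(+223.8) + 1·(-324.6) + U
U = -394.6 − (+271.2) = -665.8 kJ/mol

U = -665.8 kJ/mol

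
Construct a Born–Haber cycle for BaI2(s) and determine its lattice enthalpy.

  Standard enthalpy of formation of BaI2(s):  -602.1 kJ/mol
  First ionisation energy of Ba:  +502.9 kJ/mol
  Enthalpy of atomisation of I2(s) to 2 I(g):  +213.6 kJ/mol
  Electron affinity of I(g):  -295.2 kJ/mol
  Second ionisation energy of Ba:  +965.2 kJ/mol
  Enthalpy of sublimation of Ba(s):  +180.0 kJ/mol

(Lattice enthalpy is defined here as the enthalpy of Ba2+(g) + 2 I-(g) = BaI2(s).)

ΔHf° = 1·ΔHsub + 1·(ΣIE) + 1·D(I2) + 2·EA + U
-602.1 = 1·(+180.0) + 1·(+1468.1) + 1·(+213.6) + 2·(-295.2) + U
U = -602.1 − (+1271.3) = -1873.4 kJ/mol

U = -1873.4 kJ/mol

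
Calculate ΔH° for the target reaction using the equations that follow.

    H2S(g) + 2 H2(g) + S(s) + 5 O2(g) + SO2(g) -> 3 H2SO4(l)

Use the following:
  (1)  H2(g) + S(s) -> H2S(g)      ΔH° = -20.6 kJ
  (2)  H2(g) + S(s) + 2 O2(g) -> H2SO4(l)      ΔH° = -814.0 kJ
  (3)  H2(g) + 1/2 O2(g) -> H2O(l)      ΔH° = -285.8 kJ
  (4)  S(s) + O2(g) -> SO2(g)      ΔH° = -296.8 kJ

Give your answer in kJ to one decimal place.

(1) reversed: +20.6 kJ
(2) × 3: (3)·(-814.0) = -2442.0 kJ
(3): not needed.
(4) reversed: +296.8 kJ
ΔH° = (+20.6) + (-2442.0) + (+296.8) = -2124.6 kJ

ΔH° = -2124.6 kJ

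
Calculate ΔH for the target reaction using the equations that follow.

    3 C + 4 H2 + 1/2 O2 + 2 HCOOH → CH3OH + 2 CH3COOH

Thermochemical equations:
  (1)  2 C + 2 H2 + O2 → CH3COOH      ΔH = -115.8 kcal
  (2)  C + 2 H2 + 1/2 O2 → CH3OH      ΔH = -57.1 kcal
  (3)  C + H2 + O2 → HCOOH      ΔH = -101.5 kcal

(1) × 2 (scale by 2 for the 2 CH3COOH): (2)·(-115.8) = -231.6 kcal
(2) as written (CH3OH already on the product side): -57.1 kcal
(3) reversed and × 2 (HCOOH must end up as a reactant; scale by 2 for the 2 HCOOH): (-2)·(-101.5) = +203.0 kcal
ΔH = (-231.6) + (-57.1) + (+203.0) = -85.7 kcal

ΔH = -85.7 kcal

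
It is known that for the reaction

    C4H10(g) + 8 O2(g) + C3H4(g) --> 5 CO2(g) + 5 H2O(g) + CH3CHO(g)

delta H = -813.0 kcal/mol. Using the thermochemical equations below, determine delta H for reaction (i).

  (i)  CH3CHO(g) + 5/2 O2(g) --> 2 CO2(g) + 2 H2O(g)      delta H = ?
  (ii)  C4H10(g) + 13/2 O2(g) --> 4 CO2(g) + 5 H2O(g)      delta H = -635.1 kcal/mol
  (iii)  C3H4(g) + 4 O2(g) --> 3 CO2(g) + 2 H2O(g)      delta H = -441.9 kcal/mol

(i) reversed (CH3CHO(g) must end up as a product): contributes −x
(ii) as written (C4H10(g) already on the reactant side): -635.1 kcal/mol
(iii) as written (C3H4(g) already on the reactant side): -441.9 kcal/mol
-813.0 = (-635.1) + (-441.9) − x
x = (-813.0 − (-1077.0)) / (-1) = -264.0 kcal/mol

delta H = -264.0 kcal/mol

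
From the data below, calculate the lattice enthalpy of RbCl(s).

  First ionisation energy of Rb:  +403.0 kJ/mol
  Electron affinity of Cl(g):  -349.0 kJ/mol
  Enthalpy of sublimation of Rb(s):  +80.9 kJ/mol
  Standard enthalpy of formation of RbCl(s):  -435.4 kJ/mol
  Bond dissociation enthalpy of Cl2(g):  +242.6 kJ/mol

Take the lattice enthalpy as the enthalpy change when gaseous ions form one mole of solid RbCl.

U = -691.6 kJ/mol

ΔHf° = 1·ΔHsub + 1·(ΣIE) + 1/2·D(Cl2) + 1·EA + U
-435.4 = 1·(+80.9) + 1·(+403.0) + 1/2·(+242.6) + 1·(-349.0) + U
U = -435.4 − (+256.2) = -691.6 kJ/mol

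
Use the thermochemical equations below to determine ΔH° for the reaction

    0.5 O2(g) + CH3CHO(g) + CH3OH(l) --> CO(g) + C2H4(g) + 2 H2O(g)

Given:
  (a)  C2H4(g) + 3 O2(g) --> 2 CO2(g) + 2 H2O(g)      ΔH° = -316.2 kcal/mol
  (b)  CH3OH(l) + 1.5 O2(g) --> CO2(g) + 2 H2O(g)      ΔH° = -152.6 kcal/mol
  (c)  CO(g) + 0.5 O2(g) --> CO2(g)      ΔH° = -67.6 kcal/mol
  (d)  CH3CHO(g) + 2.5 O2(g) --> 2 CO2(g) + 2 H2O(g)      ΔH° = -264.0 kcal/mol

(a) reversed (C2H4(g) must end up as a product): +316.2 kcal/mol
(b) as written (CH3OH(l) already on the reactant side): -152.6 kcal/mol
(c) reversed (CO(g) must end up as a product): +67.6 kcal/mol
(d) as written (CH3CHO(g) already on the reactant side): -264.0 kcal/mol
Summing the manipulated equations, ΔH° = (+316.2) + (-152.6) + (+67.6) + (-264.0) = -32.8 kcal/mol

ΔH° = -32.8 kcal/mol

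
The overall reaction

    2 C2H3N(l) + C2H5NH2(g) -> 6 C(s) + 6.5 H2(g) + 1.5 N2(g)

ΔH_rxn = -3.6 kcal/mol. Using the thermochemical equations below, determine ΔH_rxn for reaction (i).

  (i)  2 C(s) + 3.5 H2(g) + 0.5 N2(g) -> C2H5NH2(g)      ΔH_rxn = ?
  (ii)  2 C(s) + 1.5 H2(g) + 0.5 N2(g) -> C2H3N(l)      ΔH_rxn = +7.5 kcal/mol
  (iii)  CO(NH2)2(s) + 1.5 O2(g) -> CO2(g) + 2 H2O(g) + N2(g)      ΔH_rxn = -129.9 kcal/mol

(i) reversed: contributes −x
(ii) reversed and × 2: (-2)·(+7.5) = -15.0 kcal/mol
(iii): not needed.
-3.6 = (-15.0) − x
x = (-3.6 − (-15.0)) / (-1) = -11.4 kcal/mol

ΔH_rxn = -11.4 kcal/mol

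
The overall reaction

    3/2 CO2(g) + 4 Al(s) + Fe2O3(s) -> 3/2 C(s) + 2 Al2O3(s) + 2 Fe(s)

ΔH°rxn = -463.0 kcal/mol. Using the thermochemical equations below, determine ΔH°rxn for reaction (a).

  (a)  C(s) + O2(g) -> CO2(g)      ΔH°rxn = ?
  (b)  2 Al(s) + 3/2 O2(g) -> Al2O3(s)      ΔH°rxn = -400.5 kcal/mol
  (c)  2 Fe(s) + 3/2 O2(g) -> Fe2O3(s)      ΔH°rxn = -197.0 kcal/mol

ΔH°rxn = -94.0 kcal/mol

(a) reversed and × 3/2 (reverse to put CO2(g) on the reactant side; ×3/2 to match 3/2 CO2(g) in the target): contributes −3/2·x
(b) × 2 (×2 to match 2 Al2O3(s) in the target): (2)·(-400.5) = -801.0 kcal/mol
(c) reversed (reverse to put Fe2O3(s) on the reactant side): +197.0 kcal/mol
-463.0 = (-801.0) + (+197.0) − 3/2·x
x = (-463.0 − (-604.0)) / (-3/2) = -94.0 kcal/mol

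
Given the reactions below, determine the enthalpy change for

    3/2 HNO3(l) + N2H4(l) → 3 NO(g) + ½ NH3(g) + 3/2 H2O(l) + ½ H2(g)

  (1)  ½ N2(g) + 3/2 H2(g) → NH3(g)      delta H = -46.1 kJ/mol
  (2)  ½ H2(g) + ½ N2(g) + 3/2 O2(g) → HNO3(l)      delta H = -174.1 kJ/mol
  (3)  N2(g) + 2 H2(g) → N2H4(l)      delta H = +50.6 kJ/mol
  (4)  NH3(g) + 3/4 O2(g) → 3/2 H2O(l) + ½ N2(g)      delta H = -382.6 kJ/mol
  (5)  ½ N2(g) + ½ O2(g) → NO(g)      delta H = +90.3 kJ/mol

(1) × 3/2: (3/2)·(-46.1) = -69.15 kJ/mol
(2) reversed and × 3/2: (-3/2)·(-174.1) = +261.15 kJ/mol
(3) reversed: -50.6 kJ/mol
(4) as written: -382.6 kJ/mol
(5) × 3: (3)·(+90.3) = +270.9 kJ/mol
By Hess's law, delta H = (-69.15) + (+261.15) + (-50.6) + (-382.6) + (+270.9) = 29.7 kJ/mol

delta H = 29.7 kJ/mol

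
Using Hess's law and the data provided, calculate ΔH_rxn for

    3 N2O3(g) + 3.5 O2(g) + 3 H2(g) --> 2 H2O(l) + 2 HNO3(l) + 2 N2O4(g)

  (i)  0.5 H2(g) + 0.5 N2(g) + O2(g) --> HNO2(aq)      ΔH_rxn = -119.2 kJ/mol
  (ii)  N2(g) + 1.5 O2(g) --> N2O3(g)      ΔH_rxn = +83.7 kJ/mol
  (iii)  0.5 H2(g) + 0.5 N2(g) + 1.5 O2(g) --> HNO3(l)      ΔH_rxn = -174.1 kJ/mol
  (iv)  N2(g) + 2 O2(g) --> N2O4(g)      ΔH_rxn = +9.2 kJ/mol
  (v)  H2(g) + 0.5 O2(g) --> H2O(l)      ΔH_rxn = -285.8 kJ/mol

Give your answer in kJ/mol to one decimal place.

(i): not needed.
(ii) reversed and × 3: (-3)·(+83.7) = -251.1 kJ/mol
(iii) × 2: (2)·(-174.1) = -348.2 kJ/mol
(iv) × 2: (2)·(+9.2) = +18.4 kJ/mol
(v) × 2: (2)·(-285.8) = -571.6 kJ/mol
Since enthalpy is a state function, ΔH_rxn = (-3)·(+83.7) + (2)·(-174.1) + (2)·(+9.2) + (2)·(-285.8) = -1152.5 kJ/mol

ΔH_rxn = -1152.5 kJ/mol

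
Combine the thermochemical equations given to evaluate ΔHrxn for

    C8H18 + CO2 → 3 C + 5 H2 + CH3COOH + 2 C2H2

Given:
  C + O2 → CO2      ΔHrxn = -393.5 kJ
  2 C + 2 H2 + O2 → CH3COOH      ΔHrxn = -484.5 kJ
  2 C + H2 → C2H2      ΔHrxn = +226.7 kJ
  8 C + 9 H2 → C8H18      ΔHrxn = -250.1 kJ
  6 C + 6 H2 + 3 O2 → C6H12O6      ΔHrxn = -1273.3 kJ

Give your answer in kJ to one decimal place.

ΔHrxn = 612.5 kJ

equation 1 reversed (reverse to put CO2 on the reactant side): +393.5 kJ
equation 2 as written (CH3COOH already on the product side): -484.5 kJ
equation 3 × 2 (scale by 2 for the 2 C2H2): (2)·(+226.7) = +453.4 kJ
equation 4 reversed (reverse to put C8H18 on the reactant side): +250.1 kJ
equation 5: not needed (C6H12O6 appears nowhere else).
ΔHrxn = (-1)·(-393.5) + (1)·(-484.5) + (2)·(+226.7) + (-1)·(-250.1) = 612.5 kJ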